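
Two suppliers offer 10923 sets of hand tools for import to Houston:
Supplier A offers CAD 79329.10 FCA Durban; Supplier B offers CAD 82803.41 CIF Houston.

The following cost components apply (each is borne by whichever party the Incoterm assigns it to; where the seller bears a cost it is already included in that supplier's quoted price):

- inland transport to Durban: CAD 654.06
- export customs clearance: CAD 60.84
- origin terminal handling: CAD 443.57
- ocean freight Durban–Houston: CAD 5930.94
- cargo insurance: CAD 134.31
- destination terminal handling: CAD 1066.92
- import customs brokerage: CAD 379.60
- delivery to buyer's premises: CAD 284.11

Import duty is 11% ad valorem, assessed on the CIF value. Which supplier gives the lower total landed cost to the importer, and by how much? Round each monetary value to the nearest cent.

Supplier B is cheaper by CAD 3368.30

Supplier A (FCA):
CIF value = FCA price + origin terminal + freight + insurance = 79329.10 + 443.57 + 5930.94 + 134.31 = 85837.92
Import duty = 85837.92 × 11% = 9442.17
Buyer bears (A): 443.57 + 5930.94 + 134.31 + 1066.92 + 379.60 + 284.11 = 8239.45
Landed cost (A) = invoice 79329.10 + 8239.45 + duty 9442.17 = 97010.72
Supplier B (CIF):
The CIF price already equals the CIF value: 82803.41
Import duty = 82803.41 × 11% = 9108.38
Buyer bears (B): 1066.92 + 379.60 + 284.11 = 1730.63
Landed cost (B) = invoice 82803.41 + 1730.63 + duty 9108.38 = 93642.42
Difference = |97010.72 − 93642.42| = 3368.30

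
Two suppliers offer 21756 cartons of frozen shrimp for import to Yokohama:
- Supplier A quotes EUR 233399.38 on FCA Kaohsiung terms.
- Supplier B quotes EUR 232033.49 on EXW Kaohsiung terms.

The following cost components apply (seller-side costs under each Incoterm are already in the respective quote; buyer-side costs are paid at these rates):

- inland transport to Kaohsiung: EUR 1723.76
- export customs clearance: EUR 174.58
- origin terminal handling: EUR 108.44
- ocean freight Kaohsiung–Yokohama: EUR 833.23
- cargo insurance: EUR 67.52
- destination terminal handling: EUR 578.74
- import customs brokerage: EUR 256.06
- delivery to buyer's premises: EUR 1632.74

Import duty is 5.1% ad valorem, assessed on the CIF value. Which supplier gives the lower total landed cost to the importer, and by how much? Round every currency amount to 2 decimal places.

Supplier A is cheaper by EUR 559.60

Supplier A (FCA):
CIF value = FCA price + origin terminal + freight + insurance = 233399.38 + 108.44 + 833.23 + 67.52 = 234408.57
Import duty = 234408.57 × 5.1% = 11954.84
Buyer bears (A): 108.44 + 833.23 + 67.52 + 578.74 + 256.06 + 1632.74 = 3476.73
Landed cost (A) = invoice 233399.38 + 3476.73 + duty 11954.84 = 248830.95
Supplier B (EXW):
CIF value = EXW price + inland to port + export clearance + origin terminal + freight + insurance = 232033.49 + 1723.76 + 174.58 + 108.44 + 833.23 + 67.52 = 234941.02
Import duty = 234941.02 × 5.1% = 11981.99
Buyer bears (B): 1723.76 + 174.58 + 108.44 + 833.23 + 67.52 + 578.74 + 256.06 + 1632.74 = 5375.07
Landed cost (B) = invoice 232033.49 + 5375.07 + duty 11981.99 = 249390.55
Difference = |248830.95 − 249390.55| = 559.60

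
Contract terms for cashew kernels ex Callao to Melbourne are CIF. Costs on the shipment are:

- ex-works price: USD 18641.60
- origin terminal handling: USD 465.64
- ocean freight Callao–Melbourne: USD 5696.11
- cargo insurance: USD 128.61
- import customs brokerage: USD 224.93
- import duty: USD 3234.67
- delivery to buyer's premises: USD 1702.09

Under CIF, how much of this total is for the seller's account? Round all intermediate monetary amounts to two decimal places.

CIF: the seller pays costs through ocean freight and marine insurance to the destination port.
Seller's account: goods 18641.60 + origin terminal 465.64 + freight 5696.11 + insurance 128.61 = 24931.96
Buyer's account: brokerage 224.93 + duty 3234.67 + delivery 1702.09 = 5161.69

Seller's account: USD 24931.96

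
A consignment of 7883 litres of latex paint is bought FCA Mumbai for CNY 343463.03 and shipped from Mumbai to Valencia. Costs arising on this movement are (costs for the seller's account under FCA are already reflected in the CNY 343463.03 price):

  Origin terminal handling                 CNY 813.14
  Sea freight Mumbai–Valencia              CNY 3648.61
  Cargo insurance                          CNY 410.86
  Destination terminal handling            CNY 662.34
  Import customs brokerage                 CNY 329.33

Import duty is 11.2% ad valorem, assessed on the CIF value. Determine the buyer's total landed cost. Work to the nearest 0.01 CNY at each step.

Total landed cost: CNY 388340.90

FCA: the seller delivers export-cleared goods to the carrier; the buyer bears costs from that point.
CIF value = FCA price + origin terminal + freight + insurance = 343463.03 + 813.14 + 3648.61 + 410.86 = 348335.64
Import duty = 348335.64 × 11.2% = 39013.59
Buyer bears: origin terminal 813.14 + freight 3648.61 + insurance 410.86 + destination terminal 662.34 + brokerage 329.33 + duty 39013.59 = 44877.87
Landed cost = invoice 343463.03 + 44877.87 = 388340.90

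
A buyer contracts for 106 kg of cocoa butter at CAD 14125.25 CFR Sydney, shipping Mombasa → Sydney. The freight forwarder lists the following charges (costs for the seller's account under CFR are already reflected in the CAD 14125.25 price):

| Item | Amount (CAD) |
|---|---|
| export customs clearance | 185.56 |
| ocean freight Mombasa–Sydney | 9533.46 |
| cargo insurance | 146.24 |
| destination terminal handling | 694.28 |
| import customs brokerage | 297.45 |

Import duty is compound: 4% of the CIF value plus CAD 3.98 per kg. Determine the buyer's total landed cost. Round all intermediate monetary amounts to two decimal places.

CFR: the seller pays costs through ocean freight to the destination port, but not insurance.
Already in the invoice (seller's account under CFR): export clearance, freight — exclude.
CIF value = CFR price + insurance = 14125.25 + 146.24 = 14271.49
Ad valorem component: 14271.49 × 4% = 570.86
Specific component: 106 × 3.98 = 421.88
Import duty = 570.86 + 421.88 = 992.74
Buyer bears: insurance 146.24 + destination terminal 694.28 + brokerage 297.45 + duty 992.74 = 2130.71
Landed cost = invoice 14125.25 + 2130.71 = 16255.96

Total landed cost: CAD 16255.96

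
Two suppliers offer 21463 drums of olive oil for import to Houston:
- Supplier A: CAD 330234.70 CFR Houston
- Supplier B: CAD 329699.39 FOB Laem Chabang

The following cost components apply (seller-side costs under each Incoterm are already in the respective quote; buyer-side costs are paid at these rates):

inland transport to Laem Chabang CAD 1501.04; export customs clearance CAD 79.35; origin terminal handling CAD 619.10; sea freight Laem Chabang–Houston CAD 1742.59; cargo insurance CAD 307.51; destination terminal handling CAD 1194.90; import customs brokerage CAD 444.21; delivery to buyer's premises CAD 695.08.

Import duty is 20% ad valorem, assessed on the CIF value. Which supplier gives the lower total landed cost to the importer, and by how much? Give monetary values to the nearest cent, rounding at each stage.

Supplier A is cheaper by CAD 1448.74

Supplier A (CFR):
CIF value = CFR price + insurance = 330234.70 + 307.51 = 330542.21
Import duty = 330542.21 × 20% = 66108.44
Buyer bears (A): 307.51 + 1194.90 + 444.21 + 695.08 = 2641.70
Landed cost (A) = invoice 330234.70 + 2641.70 + duty 66108.44 = 398984.84
Supplier B (FOB):
CIF value = FOB price + freight + insurance = 329699.39 + 1742.59 + 307.51 = 331749.49
Import duty = 331749.49 × 20% = 66349.90
Buyer bears (B): 1742.59 + 307.51 + 1194.90 + 444.21 + 695.08 = 4384.29
Landed cost (B) = invoice 329699.39 + 4384.29 + duty 66349.90 = 400433.58
Difference = |398984.84 − 400433.58| = 1448.74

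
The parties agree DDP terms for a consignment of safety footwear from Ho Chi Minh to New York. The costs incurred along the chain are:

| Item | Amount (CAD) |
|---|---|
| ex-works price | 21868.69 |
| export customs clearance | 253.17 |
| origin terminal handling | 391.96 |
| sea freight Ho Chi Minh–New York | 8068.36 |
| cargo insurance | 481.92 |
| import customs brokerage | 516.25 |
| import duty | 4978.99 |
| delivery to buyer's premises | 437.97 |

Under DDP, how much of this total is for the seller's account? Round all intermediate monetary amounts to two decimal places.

DDP: the seller bears all costs including import duty.
Seller's account: goods 21868.69 + export clearance 253.17 + origin terminal 391.96 + freight 8068.36 + insurance 481.92 + brokerage 516.25 + duty 4978.99 + delivery 437.97 = 36997.31
Buyer's account: 0.00

Seller's account: CAD 36997.31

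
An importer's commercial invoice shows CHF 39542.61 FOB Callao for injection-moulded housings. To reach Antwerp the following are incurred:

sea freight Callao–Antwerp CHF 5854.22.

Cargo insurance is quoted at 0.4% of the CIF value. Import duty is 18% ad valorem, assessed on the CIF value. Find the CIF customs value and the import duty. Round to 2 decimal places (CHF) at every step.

CIF value: CHF 45579.15; import duty: CHF 8204.25

Let C be the CIF value. C = FOB price + freight + 0.4% × C
C − 0.4% × C = 39542.61 + 5854.22
0.996 × C = 45396.83
C = 45396.83 / 0.996 = 45579.15
Insurance premium = 0.4% × 45579.15 = 182.32
Import duty = 45579.15 × 18% = 8204.25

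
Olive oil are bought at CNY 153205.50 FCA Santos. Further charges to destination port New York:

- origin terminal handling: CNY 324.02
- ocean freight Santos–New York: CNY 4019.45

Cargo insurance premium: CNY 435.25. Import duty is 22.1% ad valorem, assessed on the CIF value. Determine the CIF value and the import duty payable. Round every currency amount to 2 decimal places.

CIF = FCA price + pre-shipment costs + freight + insurance
CIF = 153205.50 + 324.02 + 4019.45 + 435.25 = 157984.22
Import duty = 157984.22 × 22.1% = 34914.51

CIF value: CNY 157984.22; import duty: CNY 34914.51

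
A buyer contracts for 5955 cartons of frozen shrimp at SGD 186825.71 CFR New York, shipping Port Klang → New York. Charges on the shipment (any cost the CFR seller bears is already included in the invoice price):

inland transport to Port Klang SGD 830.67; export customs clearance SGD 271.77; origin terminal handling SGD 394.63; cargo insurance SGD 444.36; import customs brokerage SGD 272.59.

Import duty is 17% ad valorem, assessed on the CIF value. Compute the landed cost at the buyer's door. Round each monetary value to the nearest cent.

Total landed cost: SGD 219378.57

CFR: the seller pays costs through ocean freight to the destination port, but not insurance.
Already in the invoice (seller's account under CFR): inland to port, export clearance, origin terminal — exclude.
CIF value = CFR price + insurance = 186825.71 + 444.36 = 187270.07
Import duty = 187270.07 × 17% = 31835.91
Buyer bears: insurance 444.36 + brokerage 272.59 + duty 31835.91 = 32552.86
Landed cost = invoice 186825.71 + 32552.86 = 219378.57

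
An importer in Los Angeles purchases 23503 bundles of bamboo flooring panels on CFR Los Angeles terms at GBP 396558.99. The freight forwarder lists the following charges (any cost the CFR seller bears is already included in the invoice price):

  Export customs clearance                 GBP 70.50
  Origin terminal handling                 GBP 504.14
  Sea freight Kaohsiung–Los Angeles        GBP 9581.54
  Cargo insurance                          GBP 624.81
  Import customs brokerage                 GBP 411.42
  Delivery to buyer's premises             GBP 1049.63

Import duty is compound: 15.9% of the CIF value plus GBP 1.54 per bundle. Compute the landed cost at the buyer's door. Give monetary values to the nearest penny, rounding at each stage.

CFR: the seller pays costs through ocean freight to the destination port, but not insurance.
Already in the invoice (seller's account under CFR): export clearance, origin terminal, freight — exclude.
CIF value = CFR price + insurance = 396558.99 + 624.81 = 397183.80
Ad valorem component: 397183.80 × 15.9% = 63152.22
Specific component: 23503 × 1.54 = 36194.62
Import duty = 63152.22 + 36194.62 = 99346.84
Buyer bears: insurance 624.81 + brokerage 411.42 + delivery 1049.63 + duty 99346.84 = 101432.70
Landed cost = invoice 396558.99 + 101432.70 = 497991.69

Total landed cost: GBP 497991.69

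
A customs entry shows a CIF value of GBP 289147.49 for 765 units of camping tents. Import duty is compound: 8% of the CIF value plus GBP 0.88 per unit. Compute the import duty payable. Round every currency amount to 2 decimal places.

Ad valorem component: 289147.49 × 8% = 23131.80
Specific component: 765 × 0.88 = 673.20
Import duty = 23131.80 + 673.20 = 23805.00

Import duty: GBP 23805.00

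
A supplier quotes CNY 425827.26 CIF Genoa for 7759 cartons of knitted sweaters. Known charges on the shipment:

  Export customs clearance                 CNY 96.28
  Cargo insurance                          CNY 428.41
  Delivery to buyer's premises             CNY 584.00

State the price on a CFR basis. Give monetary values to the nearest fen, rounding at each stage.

CFR price: CNY 425398.85

Not relevant to the conversion: export clearance — on the seller under both CIF and CFR; already in the CIF price and stays in the CFR price. delivery — on the buyer under both terms; not part of either seller's price.
From CIF to CFR, the seller no longer bears: insurance.
CFR price = 425827.26 − 428.41 = 425398.85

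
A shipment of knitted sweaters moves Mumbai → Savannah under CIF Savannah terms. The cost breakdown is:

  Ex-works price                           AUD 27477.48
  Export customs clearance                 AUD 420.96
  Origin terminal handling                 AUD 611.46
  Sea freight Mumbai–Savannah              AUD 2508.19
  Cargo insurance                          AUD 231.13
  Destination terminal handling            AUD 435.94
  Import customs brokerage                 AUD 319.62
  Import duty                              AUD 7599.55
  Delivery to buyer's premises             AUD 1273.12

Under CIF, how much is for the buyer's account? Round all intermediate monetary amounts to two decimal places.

CIF: the seller pays costs through ocean freight and marine insurance to the destination port.
Seller's account: goods 27477.48 + export clearance 420.96 + origin terminal 611.46 + freight 2508.19 + insurance 231.13 = 31249.22
Buyer's account: destination terminal 435.94 + brokerage 319.62 + duty 7599.55 + delivery 1273.12 = 9628.23

Buyer's account: AUD 9628.23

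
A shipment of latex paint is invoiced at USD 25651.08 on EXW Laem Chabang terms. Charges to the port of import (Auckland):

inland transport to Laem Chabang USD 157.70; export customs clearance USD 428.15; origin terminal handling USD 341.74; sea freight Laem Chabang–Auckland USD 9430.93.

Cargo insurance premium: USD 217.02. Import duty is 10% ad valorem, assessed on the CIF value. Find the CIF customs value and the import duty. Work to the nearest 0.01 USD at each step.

CIF value: USD 36226.62; import duty: USD 3622.66

CIF = EXW price + pre-shipment costs + freight + insurance
CIF = 25651.08 + 157.70 + 428.15 + 341.74 + 9430.93 + 217.02 = 36226.62
Import duty = 36226.62 × 10% = 3622.66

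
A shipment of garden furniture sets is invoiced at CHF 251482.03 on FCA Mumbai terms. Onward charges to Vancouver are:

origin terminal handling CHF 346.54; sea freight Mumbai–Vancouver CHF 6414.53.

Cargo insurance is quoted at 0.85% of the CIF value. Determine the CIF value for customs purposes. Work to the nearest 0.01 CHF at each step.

Let C be the CIF value. C = FCA price + pre-shipment costs + freight + 0.85% × C
C − 0.85% × C = 251482.03 + 346.54 + 6414.53
0.9915 × C = 258243.10
C = 258243.10 / 0.9915 = 260456.98
Insurance premium = 0.85% × 260456.98 = 2213.88

CIF value: CHF 260456.98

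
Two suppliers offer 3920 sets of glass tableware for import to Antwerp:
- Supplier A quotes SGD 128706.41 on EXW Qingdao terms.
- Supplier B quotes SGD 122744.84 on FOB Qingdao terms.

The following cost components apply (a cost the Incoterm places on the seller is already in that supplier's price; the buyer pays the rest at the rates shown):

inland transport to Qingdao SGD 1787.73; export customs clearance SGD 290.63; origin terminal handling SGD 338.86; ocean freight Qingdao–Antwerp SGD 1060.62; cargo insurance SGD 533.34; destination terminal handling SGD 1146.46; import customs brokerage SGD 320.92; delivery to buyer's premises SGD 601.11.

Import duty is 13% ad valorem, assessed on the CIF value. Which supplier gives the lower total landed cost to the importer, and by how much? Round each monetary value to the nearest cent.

Supplier B is cheaper by SGD 9468.04

Supplier A (EXW):
CIF value = EXW price + inland to port + export clearance + origin terminal + freight + insurance = 128706.41 + 1787.73 + 290.63 + 338.86 + 1060.62 + 533.34 = 132717.59
Import duty = 132717.59 × 13% = 17253.29
Buyer bears (A): 1787.73 + 290.63 + 338.86 + 1060.62 + 533.34 + 1146.46 + 320.92 + 601.11 = 6079.67
Landed cost (A) = invoice 128706.41 + 6079.67 + duty 17253.29 = 152039.37
Supplier B (FOB):
CIF value = FOB price + freight + insurance = 122744.84 + 1060.62 + 533.34 = 124338.80
Import duty = 124338.80 × 13% = 16164.04
Buyer bears (B): 1060.62 + 533.34 + 1146.46 + 320.92 + 601.11 = 3662.45
Landed cost (B) = invoice 122744.84 + 3662.45 + duty 16164.04 = 142571.33
Difference = |152039.37 − 142571.33| = 9468.04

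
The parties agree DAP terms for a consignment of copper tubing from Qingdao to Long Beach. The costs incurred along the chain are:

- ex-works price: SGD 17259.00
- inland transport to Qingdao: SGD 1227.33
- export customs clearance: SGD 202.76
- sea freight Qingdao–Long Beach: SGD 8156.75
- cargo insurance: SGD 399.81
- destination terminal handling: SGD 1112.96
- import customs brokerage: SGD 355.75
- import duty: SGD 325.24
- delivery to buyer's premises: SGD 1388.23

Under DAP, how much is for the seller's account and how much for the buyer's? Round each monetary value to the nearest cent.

Seller: SGD 29746.84; buyer: SGD 680.99

DAP: the seller bears all costs to the named destination except import duty and clearance.
Seller's account: goods 17259.00 + inland to port 1227.33 + export clearance 202.76 + freight 8156.75 + insurance 399.81 + destination terminal 1112.96 + delivery 1388.23 = 29746.84
Buyer's account: brokerage 355.75 + duty 325.24 = 680.99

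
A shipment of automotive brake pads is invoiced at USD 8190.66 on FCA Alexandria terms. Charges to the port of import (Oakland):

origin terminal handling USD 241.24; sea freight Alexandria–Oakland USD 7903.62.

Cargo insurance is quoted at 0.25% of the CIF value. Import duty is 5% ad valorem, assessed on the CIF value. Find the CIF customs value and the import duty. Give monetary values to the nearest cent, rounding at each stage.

Let C be the CIF value. C = FCA price + pre-shipment costs + freight + 0.25% × C
C − 0.25% × C = 8190.66 + 241.24 + 7903.62
0.9975 × C = 16335.52
C = 16335.52 / 0.9975 = 16376.46
Insurance premium = 0.25% × 16376.46 = 40.94
Import duty = 16376.46 × 5% = 818.82

CIF value: USD 16376.46; import duty: USD 818.82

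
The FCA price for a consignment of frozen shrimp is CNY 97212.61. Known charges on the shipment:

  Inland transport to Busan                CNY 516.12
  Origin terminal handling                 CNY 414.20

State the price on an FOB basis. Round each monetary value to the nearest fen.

Not relevant to the conversion: inland to port — on the seller under both FCA and FOB; already in the FCA price and stays in the FOB price.
From FCA to FOB, the seller additionally bears: origin terminal.
FOB price = 97212.61 + 414.20 = 97626.81

FOB price: CNY 97626.81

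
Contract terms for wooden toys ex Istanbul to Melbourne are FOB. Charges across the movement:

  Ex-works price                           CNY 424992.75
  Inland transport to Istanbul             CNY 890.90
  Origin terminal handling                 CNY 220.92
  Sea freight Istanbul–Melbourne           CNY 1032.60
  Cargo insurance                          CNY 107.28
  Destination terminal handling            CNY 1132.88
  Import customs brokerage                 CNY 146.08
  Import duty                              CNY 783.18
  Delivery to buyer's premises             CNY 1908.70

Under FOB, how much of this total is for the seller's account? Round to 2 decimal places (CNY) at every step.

FOB: the seller bears costs until goods are on board at the origin port; the buyer bears freight, insurance and all costs thereafter.
Seller's account: goods 424992.75 + inland to port 890.90 + origin terminal 220.92 = 426104.57
Buyer's account: freight 1032.60 + insurance 107.28 + destination terminal 1132.88 + brokerage 146.08 + duty 783.18 + delivery 1908.70 = 5110.72

Seller's account: CNY 426104.57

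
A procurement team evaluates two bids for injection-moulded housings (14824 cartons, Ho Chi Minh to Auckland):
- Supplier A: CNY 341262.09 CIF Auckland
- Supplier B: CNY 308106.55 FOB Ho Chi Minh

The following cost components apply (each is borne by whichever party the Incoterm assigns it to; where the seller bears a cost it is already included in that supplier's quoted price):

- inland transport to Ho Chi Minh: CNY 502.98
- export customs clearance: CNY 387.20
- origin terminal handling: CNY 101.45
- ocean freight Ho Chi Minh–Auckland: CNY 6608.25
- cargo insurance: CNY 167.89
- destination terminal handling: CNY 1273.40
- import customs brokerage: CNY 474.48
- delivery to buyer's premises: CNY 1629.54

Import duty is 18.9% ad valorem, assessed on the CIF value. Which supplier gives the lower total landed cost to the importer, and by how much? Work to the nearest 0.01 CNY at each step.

Supplier B is cheaper by CNY 31365.11

Supplier A (CIF):
The CIF price already equals the CIF value: 341262.09
Import duty = 341262.09 × 18.9% = 64498.54
Buyer bears (A): 1273.40 + 474.48 + 1629.54 = 3377.42
Landed cost (A) = invoice 341262.09 + 3377.42 + duty 64498.54 = 409138.05
Supplier B (FOB):
CIF value = FOB price + freight + insurance = 308106.55 + 6608.25 + 167.89 = 314882.69
Import duty = 314882.69 × 18.9% = 59512.83
Buyer bears (B): 6608.25 + 167.89 + 1273.40 + 474.48 + 1629.54 = 10153.56
Landed cost (B) = invoice 308106.55 + 10153.56 + duty 59512.83 = 377772.94
Difference = |409138.05 − 377772.94| = 31365.11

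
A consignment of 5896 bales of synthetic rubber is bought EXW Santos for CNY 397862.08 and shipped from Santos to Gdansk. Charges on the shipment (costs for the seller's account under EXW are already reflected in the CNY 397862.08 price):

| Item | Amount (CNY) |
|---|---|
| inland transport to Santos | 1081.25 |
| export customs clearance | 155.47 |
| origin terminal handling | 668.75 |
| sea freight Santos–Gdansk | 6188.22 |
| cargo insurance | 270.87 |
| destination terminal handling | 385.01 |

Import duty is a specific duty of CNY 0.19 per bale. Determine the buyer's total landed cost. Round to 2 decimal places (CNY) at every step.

Total landed cost: CNY 407731.89

EXW: the seller makes goods available at their premises; the buyer bears all onward costs.
CIF value = EXW price + inland to port + export clearance + origin terminal + freight + insurance = 397862.08 + 1081.25 + 155.47 + 668.75 + 6188.22 + 270.87 = 406226.64
Import duty = 5896 × 0.19 = 1120.24
Buyer bears: inland to port 1081.25 + export clearance 155.47 + origin terminal 668.75 + freight 6188.22 + insurance 270.87 + destination terminal 385.01 + duty 1120.24 = 9869.81
Landed cost = invoice 397862.08 + 9869.81 = 407731.89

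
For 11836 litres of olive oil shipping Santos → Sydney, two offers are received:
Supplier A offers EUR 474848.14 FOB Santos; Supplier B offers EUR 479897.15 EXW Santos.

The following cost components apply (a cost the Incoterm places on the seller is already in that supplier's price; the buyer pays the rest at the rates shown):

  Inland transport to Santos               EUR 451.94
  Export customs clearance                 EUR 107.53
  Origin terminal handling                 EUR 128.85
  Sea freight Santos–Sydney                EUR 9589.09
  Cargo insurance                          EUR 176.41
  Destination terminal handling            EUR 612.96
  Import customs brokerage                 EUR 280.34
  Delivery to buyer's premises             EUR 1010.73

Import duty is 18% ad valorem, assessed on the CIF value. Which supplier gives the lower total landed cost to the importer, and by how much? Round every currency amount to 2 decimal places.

Supplier A (FOB):
CIF value = FOB price + freight + insurance = 474848.14 + 9589.09 + 176.41 = 484613.64
Import duty = 484613.64 × 18% = 87230.46
Buyer bears (A): 9589.09 + 176.41 + 612.96 + 280.34 + 1010.73 = 11669.53
Landed cost (A) = invoice 474848.14 + 11669.53 + duty 87230.46 = 573748.13
Supplier B (EXW):
CIF value = EXW price + inland to port + export clearance + origin terminal + freight + insurance = 479897.15 + 451.94 + 107.53 + 128.85 + 9589.09 + 176.41 = 490350.97
Import duty = 490350.97 × 18% = 88263.17
Buyer bears (B): 451.94 + 107.53 + 128.85 + 9589.09 + 176.41 + 612.96 + 280.34 + 1010.73 = 12357.85
Landed cost (B) = invoice 479897.15 + 12357.85 + duty 88263.17 = 580518.17
Difference = |573748.13 − 580518.17| = 6770.04

Supplier A is cheaper by EUR 6770.04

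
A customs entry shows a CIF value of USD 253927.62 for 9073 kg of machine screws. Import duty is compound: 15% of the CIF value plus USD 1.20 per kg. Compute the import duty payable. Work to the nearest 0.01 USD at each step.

Ad valorem component: 253927.62 × 15% = 38089.14
Specific component: 9073 × 1.20 = 10887.60
Import duty = 38089.14 + 10887.60 = 48976.74

Import duty: USD 48976.74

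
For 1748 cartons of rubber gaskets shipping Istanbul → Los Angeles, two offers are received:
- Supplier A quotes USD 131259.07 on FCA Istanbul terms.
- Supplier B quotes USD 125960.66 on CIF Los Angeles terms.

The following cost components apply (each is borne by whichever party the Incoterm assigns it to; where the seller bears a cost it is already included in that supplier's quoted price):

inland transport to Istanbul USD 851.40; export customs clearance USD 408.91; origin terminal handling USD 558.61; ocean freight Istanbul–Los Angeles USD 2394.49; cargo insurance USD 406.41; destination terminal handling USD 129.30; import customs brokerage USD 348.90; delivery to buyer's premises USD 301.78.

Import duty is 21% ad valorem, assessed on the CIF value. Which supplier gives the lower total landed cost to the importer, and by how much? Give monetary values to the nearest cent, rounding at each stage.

Supplier A (FCA):
CIF value = FCA price + origin terminal + freight + insurance = 131259.07 + 558.61 + 2394.49 + 406.41 = 134618.58
Import duty = 134618.58 × 21% = 28269.90
Buyer bears (A): 558.61 + 2394.49 + 406.41 + 129.30 + 348.90 + 301.78 = 4139.49
Landed cost (A) = invoice 131259.07 + 4139.49 + duty 28269.90 = 163668.46
Supplier B (CIF):
The CIF price already equals the CIF value: 125960.66
Import duty = 125960.66 × 21% = 26451.74
Buyer bears (B): 129.30 + 348.90 + 301.78 = 779.98
Landed cost (B) = invoice 125960.66 + 779.98 + duty 26451.74 = 153192.38
Difference = |163668.46 − 153192.38| = 10476.08

Supplier B is cheaper by USD 10476.08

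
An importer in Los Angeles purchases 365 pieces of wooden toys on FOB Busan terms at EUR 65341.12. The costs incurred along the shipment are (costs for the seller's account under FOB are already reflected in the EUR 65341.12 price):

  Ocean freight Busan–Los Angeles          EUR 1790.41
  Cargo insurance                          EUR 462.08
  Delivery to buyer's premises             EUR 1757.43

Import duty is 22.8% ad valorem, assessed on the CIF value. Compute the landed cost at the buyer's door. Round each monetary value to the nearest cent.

Total landed cost: EUR 84762.38

FOB: the seller bears costs until goods are on board at the origin port; the buyer bears freight, insurance and all costs thereafter.
CIF value = FOB price + freight + insurance = 65341.12 + 1790.41 + 462.08 = 67593.61
Import duty = 67593.61 × 22.8% = 15411.34
Buyer bears: freight 1790.41 + insurance 462.08 + delivery 1757.43 + duty 15411.34 = 19421.26
Landed cost = invoice 65341.12 + 19421.26 = 84762.38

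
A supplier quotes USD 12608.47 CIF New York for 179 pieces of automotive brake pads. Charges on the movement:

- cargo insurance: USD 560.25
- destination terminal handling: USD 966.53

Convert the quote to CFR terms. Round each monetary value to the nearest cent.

Not relevant to the conversion: destination terminal — on the buyer under both terms; not part of either seller's price.
From CIF to CFR, the seller no longer bears: insurance.
CFR price = 12608.47 − 560.25 = 12048.22

CFR price: USD 12048.22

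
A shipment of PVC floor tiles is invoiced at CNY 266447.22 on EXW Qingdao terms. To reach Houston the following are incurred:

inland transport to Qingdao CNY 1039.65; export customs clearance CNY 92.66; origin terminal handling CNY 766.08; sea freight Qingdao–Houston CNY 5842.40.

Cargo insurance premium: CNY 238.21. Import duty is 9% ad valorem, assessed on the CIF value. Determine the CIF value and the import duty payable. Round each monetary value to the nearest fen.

CIF value: CNY 274426.22; import duty: CNY 24698.36

CIF = EXW price + pre-shipment costs + freight + insurance
CIF = 266447.22 + 1039.65 + 92.66 + 766.08 + 5842.40 + 238.21 = 274426.22
Import duty = 274426.22 × 9% = 24698.36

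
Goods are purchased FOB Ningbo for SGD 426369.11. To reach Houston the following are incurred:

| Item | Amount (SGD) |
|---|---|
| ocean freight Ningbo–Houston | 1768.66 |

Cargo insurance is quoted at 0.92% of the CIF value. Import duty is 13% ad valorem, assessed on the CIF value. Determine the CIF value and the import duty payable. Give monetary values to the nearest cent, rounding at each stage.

Let C be the CIF value. C = FOB price + freight + 0.92% × C
C − 0.92% × C = 426369.11 + 1768.66
0.9908 × C = 428137.77
C = 428137.77 / 0.9908 = 432113.21
Insurance premium = 0.92% × 432113.21 = 3975.44
Import duty = 432113.21 × 13% = 56174.72

CIF value: SGD 432113.21; import duty: SGD 56174.72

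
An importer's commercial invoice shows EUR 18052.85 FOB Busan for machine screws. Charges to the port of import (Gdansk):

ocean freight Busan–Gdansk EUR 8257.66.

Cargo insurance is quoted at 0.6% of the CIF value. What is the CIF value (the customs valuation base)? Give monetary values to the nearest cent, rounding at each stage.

CIF value: EUR 26469.33

Let C be the CIF value. C = FOB price + freight + 0.6% × C
C − 0.6% × C = 18052.85 + 8257.66
0.994 × C = 26310.51
C = 26310.51 / 0.994 = 26469.33
Insurance premium = 0.6% × 26469.33 = 158.82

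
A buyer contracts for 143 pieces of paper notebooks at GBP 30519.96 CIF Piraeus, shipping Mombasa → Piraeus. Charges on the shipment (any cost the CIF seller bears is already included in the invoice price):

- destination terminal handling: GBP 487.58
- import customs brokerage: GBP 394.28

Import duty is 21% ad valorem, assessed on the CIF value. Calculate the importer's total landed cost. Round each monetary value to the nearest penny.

Total landed cost: GBP 37811.01

CIF: the seller pays costs through ocean freight and marine insurance to the destination port.
The CIF price already equals the CIF value: 30519.96
Import duty = 30519.96 × 21% = 6409.19
Buyer bears: destination terminal 487.58 + brokerage 394.28 + duty 6409.19 = 7291.05
Landed cost = invoice 30519.96 + 7291.05 = 37811.01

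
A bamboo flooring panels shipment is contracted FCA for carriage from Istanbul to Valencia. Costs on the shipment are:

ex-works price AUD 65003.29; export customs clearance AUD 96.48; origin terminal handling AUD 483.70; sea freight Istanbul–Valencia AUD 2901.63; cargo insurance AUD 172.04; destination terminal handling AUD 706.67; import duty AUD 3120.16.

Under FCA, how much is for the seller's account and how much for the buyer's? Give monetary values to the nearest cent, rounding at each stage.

FCA: the seller delivers export-cleared goods to the carrier; the buyer bears costs from that point.
Seller's account: goods 65003.29 + export clearance 96.48 = 65099.77
Buyer's account: origin terminal 483.70 + freight 2901.63 + insurance 172.04 + destination terminal 706.67 + duty 3120.16 = 7384.20

Seller: AUD 65099.77; buyer: AUD 7384.20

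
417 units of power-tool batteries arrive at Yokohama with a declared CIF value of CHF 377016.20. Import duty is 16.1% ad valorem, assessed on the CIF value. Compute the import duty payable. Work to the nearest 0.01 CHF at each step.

Import duty: CHF 60699.61

Import duty = 377016.20 × 16.1% = 60699.61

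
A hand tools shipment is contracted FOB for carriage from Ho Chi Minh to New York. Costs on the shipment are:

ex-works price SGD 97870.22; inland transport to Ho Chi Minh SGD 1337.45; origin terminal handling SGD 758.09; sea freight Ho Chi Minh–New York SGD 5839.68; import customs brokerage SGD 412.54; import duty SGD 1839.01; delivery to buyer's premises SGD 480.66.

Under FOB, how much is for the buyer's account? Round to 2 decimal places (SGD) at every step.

FOB: the seller bears costs until goods are on board at the origin port; the buyer bears freight, insurance and all costs thereafter.
Seller's account: goods 97870.22 + inland to port 1337.45 + origin terminal 758.09 = 99965.76
Buyer's account: freight 5839.68 + brokerage 412.54 + duty 1839.01 + delivery 480.66 = 8571.89

Buyer's account: SGD 8571.89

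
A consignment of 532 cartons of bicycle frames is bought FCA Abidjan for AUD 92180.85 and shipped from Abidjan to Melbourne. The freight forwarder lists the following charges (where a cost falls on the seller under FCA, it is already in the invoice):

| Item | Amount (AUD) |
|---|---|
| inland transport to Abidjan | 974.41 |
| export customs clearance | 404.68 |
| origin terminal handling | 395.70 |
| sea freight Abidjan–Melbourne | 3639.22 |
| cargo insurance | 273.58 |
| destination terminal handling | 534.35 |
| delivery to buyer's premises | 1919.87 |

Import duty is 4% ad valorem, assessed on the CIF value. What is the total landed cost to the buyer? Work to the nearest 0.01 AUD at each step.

Total landed cost: AUD 102803.14

FCA: the seller delivers export-cleared goods to the carrier; the buyer bears costs from that point.
Already in the invoice (seller's account under FCA): inland to port, export clearance — exclude.
CIF value = FCA price + origin terminal + freight + insurance = 92180.85 + 395.70 + 3639.22 + 273.58 = 96489.35
Import duty = 96489.35 × 4% = 3859.57
Buyer bears: origin terminal 395.70 + freight 3639.22 + insurance 273.58 + destination terminal 534.35 + delivery 1919.87 + duty 3859.57 = 10622.29
Landed cost = invoice 92180.85 + 10622.29 = 102803.14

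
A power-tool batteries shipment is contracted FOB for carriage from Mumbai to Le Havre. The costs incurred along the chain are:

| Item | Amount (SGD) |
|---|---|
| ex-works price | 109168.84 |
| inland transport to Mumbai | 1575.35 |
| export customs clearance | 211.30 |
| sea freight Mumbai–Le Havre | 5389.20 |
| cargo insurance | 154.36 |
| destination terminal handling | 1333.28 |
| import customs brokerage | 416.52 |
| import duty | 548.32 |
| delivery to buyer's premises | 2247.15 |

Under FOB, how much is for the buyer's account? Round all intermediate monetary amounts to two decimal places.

FOB: the seller bears costs until goods are on board at the origin port; the buyer bears freight, insurance and all costs thereafter.
Seller's account: goods 109168.84 + inland to port 1575.35 + export clearance 211.30 = 110955.49
Buyer's account: freight 5389.20 + insurance 154.36 + destination terminal 1333.28 + brokerage 416.52 + duty 548.32 + delivery 2247.15 = 10088.83

Buyer's account: SGD 10088.83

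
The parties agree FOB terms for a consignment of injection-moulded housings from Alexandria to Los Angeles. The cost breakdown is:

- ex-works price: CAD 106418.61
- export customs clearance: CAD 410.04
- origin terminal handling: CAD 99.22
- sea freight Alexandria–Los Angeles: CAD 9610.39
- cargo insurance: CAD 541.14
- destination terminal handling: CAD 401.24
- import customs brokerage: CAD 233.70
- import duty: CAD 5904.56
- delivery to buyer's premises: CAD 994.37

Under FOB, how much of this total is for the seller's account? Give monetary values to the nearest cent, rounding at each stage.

FOB: the seller bears costs until goods are on board at the origin port; the buyer bears freight, insurance and all costs thereafter.
Seller's account: goods 106418.61 + export clearance 410.04 + origin terminal 99.22 = 106927.87
Buyer's account: freight 9610.39 + insurance 541.14 + destination terminal 401.24 + brokerage 233.70 + duty 5904.56 + delivery 994.37 = 17685.40

Seller's account: CAD 106927.87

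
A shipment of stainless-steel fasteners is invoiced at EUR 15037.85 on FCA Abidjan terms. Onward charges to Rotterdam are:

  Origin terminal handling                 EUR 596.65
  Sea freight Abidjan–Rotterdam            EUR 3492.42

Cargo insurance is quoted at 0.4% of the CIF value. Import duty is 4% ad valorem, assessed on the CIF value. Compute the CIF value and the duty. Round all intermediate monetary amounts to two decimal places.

Let C be the CIF value. C = FCA price + pre-shipment costs + freight + 0.4% × C
C − 0.4% × C = 15037.85 + 596.65 + 3492.42
0.996 × C = 19126.92
C = 19126.92 / 0.996 = 19203.73
Insurance premium = 0.4% × 19203.73 = 76.81
Import duty = 19203.73 × 4% = 768.15

CIF value: EUR 19203.73; import duty: EUR 768.15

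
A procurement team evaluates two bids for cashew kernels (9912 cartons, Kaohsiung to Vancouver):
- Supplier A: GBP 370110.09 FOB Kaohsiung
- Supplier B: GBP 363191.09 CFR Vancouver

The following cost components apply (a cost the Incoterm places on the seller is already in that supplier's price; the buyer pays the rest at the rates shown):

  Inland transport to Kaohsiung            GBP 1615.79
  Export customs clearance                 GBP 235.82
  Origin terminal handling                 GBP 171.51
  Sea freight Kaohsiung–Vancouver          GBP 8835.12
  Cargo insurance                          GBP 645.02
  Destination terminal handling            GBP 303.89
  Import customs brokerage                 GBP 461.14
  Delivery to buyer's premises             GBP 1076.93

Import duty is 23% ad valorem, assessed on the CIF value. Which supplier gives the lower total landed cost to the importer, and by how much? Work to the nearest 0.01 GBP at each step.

Supplier B is cheaper by GBP 19377.56

Supplier A (FOB):
CIF value = FOB price + freight + insurance = 370110.09 + 8835.12 + 645.02 = 379590.23
Import duty = 379590.23 × 23% = 87305.75
Buyer bears (A): 8835.12 + 645.02 + 303.89 + 461.14 + 1076.93 = 11322.10
Landed cost (A) = invoice 370110.09 + 11322.10 + duty 87305.75 = 468737.94
Supplier B (CFR):
CIF value = CFR price + insurance = 363191.09 + 645.02 = 363836.11
Import duty = 363836.11 × 23% = 83682.31
Buyer bears (B): 645.02 + 303.89 + 461.14 + 1076.93 = 2486.98
Landed cost (B) = invoice 363191.09 + 2486.98 + duty 83682.31 = 449360.38
Difference = |468737.94 − 449360.38| = 19377.56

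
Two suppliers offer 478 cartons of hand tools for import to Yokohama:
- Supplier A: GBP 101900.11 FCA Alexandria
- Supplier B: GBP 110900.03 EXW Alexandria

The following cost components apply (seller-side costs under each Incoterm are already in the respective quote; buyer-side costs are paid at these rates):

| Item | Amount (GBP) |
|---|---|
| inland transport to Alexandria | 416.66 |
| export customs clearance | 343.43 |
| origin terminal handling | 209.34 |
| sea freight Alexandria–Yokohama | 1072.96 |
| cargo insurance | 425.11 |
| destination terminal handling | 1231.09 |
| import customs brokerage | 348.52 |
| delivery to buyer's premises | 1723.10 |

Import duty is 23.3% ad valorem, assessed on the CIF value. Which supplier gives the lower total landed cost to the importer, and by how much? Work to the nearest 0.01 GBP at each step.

Supplier A (FCA):
CIF value = FCA price + origin terminal + freight + insurance = 101900.11 + 209.34 + 1072.96 + 425.11 = 103607.52
Import duty = 103607.52 × 23.3% = 24140.55
Buyer bears (A): 209.34 + 1072.96 + 425.11 + 1231.09 + 348.52 + 1723.10 = 5010.12
Landed cost (A) = invoice 101900.11 + 5010.12 + duty 24140.55 = 131050.78
Supplier B (EXW):
CIF value = EXW price + inland to port + export clearance + origin terminal + freight + insurance = 110900.03 + 416.66 + 343.43 + 209.34 + 1072.96 + 425.11 = 113367.53
Import duty = 113367.53 × 23.3% = 26414.63
Buyer bears (B): 416.66 + 343.43 + 209.34 + 1072.96 + 425.11 + 1231.09 + 348.52 + 1723.10 = 5770.21
Landed cost (B) = invoice 110900.03 + 5770.21 + duty 26414.63 = 143084.87
Difference = |131050.78 − 143084.87| = 12034.09

Supplier A is cheaper by GBP 12034.09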